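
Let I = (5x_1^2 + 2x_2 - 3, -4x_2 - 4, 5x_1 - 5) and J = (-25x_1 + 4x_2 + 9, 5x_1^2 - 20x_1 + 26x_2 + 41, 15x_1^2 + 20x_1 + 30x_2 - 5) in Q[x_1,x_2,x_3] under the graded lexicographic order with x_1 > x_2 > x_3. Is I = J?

No, the ideals differ.

Since reduced Gröbner bases are canonical representatives of ideals under a given ordering, it suffices to compute and compare them.
Buchberger on the first generating set:
f_1 = 5x_1^2 + 2x_2 - 3, LT = x_1^2.
f_2 = -4x_2 - 4, LT = x_2.
f_3 = 5x_1 - 5, LT = x_1.

The S-polynomials (S(f_1,f_2), S(f_1,f_3), S(f_2,f_3)) all reduce to 0 modulo the current basis, so we have a Gröbner basis.
Inter-reduce: drop elements whose leading term is divisible by another's, tail-reduce, and make monic.
Reduced Gröbner basis: {x_1 - 1, x_2 + 1}.

Buchberger on the second generating set:
h_1 = -25x_1 + 4x_2 + 9, LT = x_1.
h_2 = 5x_1^2 - 20x_1 + 26x_2 + 41, LT = x_1^2.
h_3 = 15x_1^2 + 20x_1 + 30x_2 - 5, LT = x_1^2.

S(h_1,h_2): lcm = x_1^2. S = -4/25x_1x_2 + 91/25x_1 - 26/5x_2 - 41/5.
  leading term x_1x_2: subtract (4/625x_2)·h_1 from -4/25x_1x_2 + 91/25x_1 - 26/5x_2 - 41/5 → -16/625x_2^2 + 91/25x_1 - 3286/625x_2 - 41/5
  leading term x_2^2: no divisor's leading term divides it; move -16/625x_2^2 to the remainder.
  leading term x_1: subtract (-91/625)·h_1 from 91/25x_1 - 3286/625x_2 - 41/5 → -2922/625x_2 - 4306/625
  leading term x_2: no divisor's leading term divides it; move -2922/625x_2 to the remainder.
  leading term 1: no divisor's leading term divides it; move -4306/625 to the remainder.
  remainder -16/625x_2^2 - 2922/625x_2 - 4306/625 ≠ 0; add k_4 = -16/625x_2^2 - 2922/625x_2 - 4306/625 to the basis.

S(h_1,h_3): lcm = x_1^2. S = -4/25x_1x_2 - 127/75x_1 - 2x_2 + 1/3.
  leading term x_1x_2: subtract (4/625x_2)·h_1 from -4/25x_1x_2 - 127/75x_1 - 2x_2 + 1/3 → -16/625x_2^2 - 127/75x_1 - 1286/625x_2 + 1/3
  leading term x_2^2: subtract (1)·k_4 from -16/625x_2^2 - 127/75x_1 - 1286/625x_2 + 1/3 → -127/75x_1 + 1636/625x_2 + 13543/1875
  leading term x_1: subtract (127/1875)·h_1 from -127/75x_1 + 1636/625x_2 + 13543/1875 → 176/75x_2 + 496/75
  leading term x_2: no divisor's leading term divides it; move 176/75x_2 to the remainder.
  leading term 1: no divisor's leading term divides it; move 496/75 to the remainder.
  remainder 176/75x_2 + 496/75 ≠ 0; add k_5 = 176/75x_2 + 496/75 to the basis.

S(k_4,k_5): lcm = x_2^2. S = 15823/88x_2 + 2153/8.
  leading term x_2: subtract (1186725/15488)·k_5 from 15823/88x_2 + 2153/8 → -28750/121
  leading term 1: no divisor's leading term divides it; move -28750/121 to the remainder.
  remainder -28750/121 ≠ 0; add k_6 = -28750/121 to the basis.

The other S-polynomials (S(h_2,h_3), S(h_1,k_4), S(h_2,k_4), S(h_3,k_4), S(h_1,k_5), S(h_2,k_5), S(h_3,k_5), S(h_1,k_6), S(h_2,k_6), S(h_3,k_6), S(k_4,k_6), S(k_5,k_6)) all reduce to 0 modulo the current basis, so we have a Gröbner basis.
Inter-reduce: drop elements whose leading term is divisible by another's, tail-reduce, and make monic.
Reduced Gröbner basis: {1}.

Since the reduced bases disagree, the two ideals are not the same.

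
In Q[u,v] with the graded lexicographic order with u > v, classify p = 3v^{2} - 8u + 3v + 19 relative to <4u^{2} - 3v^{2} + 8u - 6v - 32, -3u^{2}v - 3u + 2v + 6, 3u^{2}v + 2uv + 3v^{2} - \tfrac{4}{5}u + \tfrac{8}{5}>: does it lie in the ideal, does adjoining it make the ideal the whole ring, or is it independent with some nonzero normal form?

First compute the reduced Gröbner basis of I by Buchberger's algorithm.
f_1 = 4u^{2} - 3v^{2} + 8u - 6v - 32, LT = u^{2}.
f_2 = -3u^{2}v - 3u + 2v + 6, LT = u^{2}v.
f_3 = 3u^{2}v + 2uv + 3v^{2} - \tfrac{4}{5}u + \tfrac{8}{5}, LT = u^{2}v.

S(f_1,f_2): lcm = u^{2}v. S = -\tfrac{3}{4}v^{3} + 2uv - \tfrac{3}{2}v^{2} - u - \tfrac{22}{3}v + 2.
  reduce S modulo (f_1, f_2, f_3):
  remainder -\tfrac{3}{4}v^{3} + 2uv - \tfrac{3}{2}v^{2} - u - \tfrac{22}{3}v + 2 ≠ 0; add h_4 = -\tfrac{3}{4}v^{3} + 2uv - \tfrac{3}{2}v^{2} - u - \tfrac{22}{3}v + 2 to the basis.

S(f_1,f_3): lcm = u^{2}v. S = -\tfrac{3}{4}v^{3} + \tfrac{4}{3}uv - \tfrac{5}{2}v^{2} + \tfrac{4}{15}u - 8v - \tfrac{8}{15}.
  reduce S modulo (f_1, f_2, f_3, h_4):
  remainder -\tfrac{2}{3}uv - v^{2} + \tfrac{19}{15}u - \tfrac{2}{3}v - \tfrac{38}{15} ≠ 0; add h_5 = -\tfrac{2}{3}uv - v^{2} + \tfrac{19}{15}u - \tfrac{2}{3}v - \tfrac{38}{15} to the basis.

S(f_3,h_4): lcm = u^{2}v^{3}. S = \tfrac{8}{3}u^{3}v - 2u^{2}v^{2} + \tfrac{2}{3}uv^{3} + v^{4} - \tfrac{4}{3}u^{3} - \tfrac{88}{9}u^{2}v - \tfrac{4}{15}uv^{2} + \tfrac{8}{3}u^{2} + \tfrac{8}{15}v^{2}.
  reduce S modulo (f_1, f_2, f_3, h_4, h_5):
  remainder \tfrac{1221}{100}v^{2} - \tfrac{246391}{13500}u + \tfrac{37567}{1350}v + \tfrac{246391}{6750} ≠ 0; add h_6 = \tfrac{1221}{100}v^{2} - \tfrac{246391}{13500}u + \tfrac{37567}{1350}v + \tfrac{246391}{6750} to the basis.

S(f_1,h_5): lcm = u^{2}v. S = -\tfrac{3}{2}uv^{2} - \tfrac{3}{4}v^{3} + \tfrac{19}{10}u^{2} + uv - \tfrac{3}{2}v^{2} - \tfrac{19}{5}u - 8v.
  reduce S modulo (f_1, f_2, f_3, h_4, h_5, h_6):
  remainder -\tfrac{27889891}{2197800}u - \tfrac{58540}{10989}v + \tfrac{27889891}{1098900} ≠ 0; add h_7 = -\tfrac{27889891}{2197800}u - \tfrac{58540}{10989}v + \tfrac{27889891}{1098900} to the basis.

S(f_2,h_6): lcm = u^{2}v^{2}. S = \tfrac{246391}{164835}u^{3} - \tfrac{75134}{32967}u^{2}v - \tfrac{492782}{164835}u^{2} + uv - \tfrac{2}{3}v^{2} - 2v.
  reduce S modulo (f_1, f_2, f_3, h_4, h_5, h_6, h_7):
  remainder -\tfrac{4175741307800}{2758338109791}v ≠ 0; add h_8 = -\tfrac{4175741307800}{2758338109791}v to the basis.

The other S-polynomials (S(f_2,f_3), S(f_1,h_4), S(f_2,h_4), S(f_2,h_5), S(f_3,h_5), S(h_4,h_5), S(f_1,h_6), S(f_3,h_6), S(h_4,h_6), S(h_5,h_6), S(f_1,h_7), S(f_2,h_7), S(f_3,h_7), S(h_4,h_7), S(h_5,h_7), S(h_6,h_7), S(f_1,h_8), S(f_2,h_8), S(f_3,h_8), S(h_4,h_8), S(h_5,h_8), S(h_6,h_8), S(h_7,h_8)) all reduce to 0 modulo the current basis, so we have a Gröbner basis.
Inter-reduce: drop elements whose leading term is divisible by another's, tail-reduce, and make monic.
Reduced Gröbner basis: {u - 2, v}.
Label its elements g_1 = u - 2, g_2 = v.

Reduce p = 3v^{2} - 8u + 3v + 19 modulo G:
  leading term v^{2}: subtract (3v)·g_2 from 3v^{2} - 8u + 3v + 19 → -8u + 3v + 19
  leading term u: subtract (-8)·g_1 from -8u + 3v + 19 → 3v + 3
  leading term v: subtract (3)·g_2 from 3v + 3 → 3
  leading term 1: no divisor's leading term divides it; move 3 to the remainder.
  normal form = 3.
The normal form is nonzero, so p ∉ I. Since p minus its normal form lies in I, I + (p) = I + (r) where r = 3; decide whether this ideal is the whole ring.
Here r = 3 is a nonzero constant, hence a unit: 1 ∈ I + (p), the Gröbner basis of I + (p) is {1}, and the enlarged system has no common solution — adjoining p is inconsistent.

Adjoining 3v^{2} - 8u + 3v + 19 makes the ideal the whole ring: the system is inconsistent.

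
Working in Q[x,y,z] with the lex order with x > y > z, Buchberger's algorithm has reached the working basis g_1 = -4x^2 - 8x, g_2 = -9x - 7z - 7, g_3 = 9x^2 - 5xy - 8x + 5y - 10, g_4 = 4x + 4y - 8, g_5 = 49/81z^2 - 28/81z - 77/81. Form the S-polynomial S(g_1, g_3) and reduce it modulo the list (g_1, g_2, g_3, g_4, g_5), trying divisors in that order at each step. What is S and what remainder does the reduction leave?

S(g_1, g_3) = 5/9xy + 26/9x - 5/9y + 10/9; remainder on division = -35/81yz - 80/81y - 182/81z - 92/81.

lcm(LM(g_1), LM(g_3)) = x^2.
S = (lcm/LT(g_1))·g_1 − (lcm/LT(g_3))·g_3 = 5/9xy + 26/9x - 5/9y + 10/9.
Reduce S modulo (g_1, g_2, g_3, g_4, g_5) in that order:
  leading term xy: subtract (-5/81y)·g_2 from 5/9xy + 26/9x - 5/9y + 10/9 → 26/9x - 35/81yz - 80/81y + 10/9
  leading term x: subtract (-26/81)·g_2 from 26/9x - 35/81yz - 80/81y + 10/9 → -35/81yz - 80/81y - 182/81z - 92/81
  leading term yz: no divisor's leading term divides it; move -35/81yz to the remainder.
  leading term y: no divisor's leading term divides it; move -80/81y to the remainder.
  leading term z: no divisor's leading term divides it; move -182/81z to the remainder.
  leading term 1: no divisor's leading term divides it; move -92/81 to the remainder.
The remainder -35/81yz - 80/81y - 182/81z - 92/81 is nonzero, so it would be added as the next basis element.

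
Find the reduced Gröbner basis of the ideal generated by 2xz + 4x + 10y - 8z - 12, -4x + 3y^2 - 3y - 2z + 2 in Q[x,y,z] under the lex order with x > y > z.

G = {x - 3/4y^2 + 3/4y + 1/2z - 1/2, y^2z + 2y^2 - yz + 14/3y - 2/3z^2 - 6z - 20/3}

The reduced Gröbner basis is the canonical form of the ideal for this ordering.

f_1 = 2xz + 4x + 10y - 8z - 12, LT = xz.
f_2 = -4x + 3y^2 - 3y - 2z + 2, LT = x.

S(f_1,f_2): lcm = xz. S = 2x + 3/4y^2z - 3/4yz + 5y - 1/2z^2 - 7/2z - 6.
  leading term x: subtract (-1/2)·f_2 from 2x + 3/4y^2z - 3/4yz + 5y - 1/2z^2 - 7/2z - 6 → 3/4y^2z + 3/2y^2 - 3/4yz + 7/2y - 1/2z^2 - 9/2z - 5
  leading term y^2z: no divisor's leading term divides it; move 3/4y^2z to the remainder.
  leading term y^2: no divisor's leading term divides it; move 3/2y^2 to the remainder.
  leading term yz: no divisor's leading term divides it; move -3/4yz to the remainder.
  leading term y: no divisor's leading term divides it; move 7/2y to the remainder.
  leading term z^2: no divisor's leading term divides it; move -1/2z^2 to the remainder.
  leading term z: no divisor's leading term divides it; move -9/2z to the remainder.
  leading term 1: no divisor's leading term divides it; move -5 to the remainder.
  remainder 3/4y^2z + 3/2y^2 - 3/4yz + 7/2y - 1/2z^2 - 9/2z - 5 ≠ 0; add g_3 = 3/4y^2z + 3/2y^2 - 3/4yz + 7/2y - 1/2z^2 - 9/2z - 5 to the basis.

S(f_1,g_3): lcm = xy^2z. S = xyz - 14/3xy + 2/3xz^2 + 6xz + 20/3x + 5y^3 - 4y^2z - 6y^2.
  leading term xyz: subtract (1/2y)·f_1 from xyz - 14/3xy + 2/3xz^2 + 6xz + 20/3x + 5y^3 - 4y^2z - 6y^2 → -20/3xy + 2/3xz^2 + 6xz + 20/3x + 5y^3 - 4y^2z - 11y^2 + 4yz + 6y
  leading term xy: subtract (5/3y)·f_2 from -20/3xy + 2/3xz^2 + 6xz + 20/3x + 5y^3 - 4y^2z - 11y^2 + 4yz + 6y → 2/3xz^2 + 6xz + 20/3x - 4y^2z - 6y^2 + 22/3yz + 8/3y
  leading term xz^2: subtract (1/3z)·f_1 from 2/3xz^2 + 6xz + 20/3x - 4y^2z - 6y^2 + 22/3yz + 8/3y → 14/3xz + 20/3x - 4y^2z - 6y^2 + 4yz + 8/3y + 8/3z^2 + 4z
  leading term xz: subtract (7/3)·f_1 from 14/3xz + 20/3x - 4y^2z - 6y^2 + 4yz + 8/3y + 8/3z^2 + 4z → -8/3x - 4y^2z - 6y^2 + 4yz - 62/3y + 8/3z^2 + 68/3z + 28
  leading term x: subtract (2/3)·f_2 from -8/3x - 4y^2z - 6y^2 + 4yz - 62/3y + 8/3z^2 + 68/3z + 28 → -4y^2z - 8y^2 + 4yz - 56/3y + 8/3z^2 + 24z + 80/3
  leading term y^2z: subtract (-16/3)·g_3 from -4y^2z - 8y^2 + 4yz - 56/3y + 8/3z^2 + 24z + 80/3 → 0
  remainder 0.

S(f_2,g_3): leading monomials are coprime, so the S-polynomial reduces to 0 (Buchberger's first criterion).
Every S-polynomial of the final basis reduces to 0, so we have a Gröbner basis.
Inter-reduce: drop elements whose leading term is divisible by another's, tail-reduce, and make monic.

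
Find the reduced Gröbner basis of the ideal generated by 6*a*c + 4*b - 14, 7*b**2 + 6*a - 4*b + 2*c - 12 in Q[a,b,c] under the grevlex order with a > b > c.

f_1 = 6*a*c + 4*b - 14, LT = a*c.
f_2 = 7*b**2 + 6*a - 4*b + 2*c - 12, LT = b**2.

S(f_1,f_2): leading monomials are coprime, so the S-polynomial reduces to 0 (Buchberger's first criterion).
Every S-polynomial of the final basis reduces to 0, so we have a Gröbner basis.

G = {b**2 + 6/7*a - 4/7*b + 2/7*c - 12/7, a*c + 2/3*b - 7/3}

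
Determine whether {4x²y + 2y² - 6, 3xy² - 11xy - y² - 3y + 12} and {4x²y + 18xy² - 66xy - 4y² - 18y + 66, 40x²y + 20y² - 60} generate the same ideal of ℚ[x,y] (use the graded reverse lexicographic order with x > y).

Yes, the ideals are equal.

Since reduced Gröbner bases are canonical representatives of ideals under a given ordering, it suffices to compute and compare them.
Buchberger on the first generating set:
f_1 = 4x²y + 2y² - 6, LT = x²y.
f_2 = 3xy² - 11xy - y² - 3y + 12, LT = xy².

S(f_1,f_2): lcm = x²y². S = 11/3x²y + ⅓xy² + ½y³ + xy - 4x - 3/2y.
  reduce S modulo (f_1, f_2):
  remainder ½y³ + 20/9xy - 31/18y² - 4x - 7/6y + 25/6 ≠ 0; add g_3 = ½y³ + 20/9xy - 31/18y² - 4x - 7/6y + 25/6 to the basis.

S(f_1,g_3): lcm = x²y³. S = -40/9x³y + 31/9x²y² + ½y⁴ + 8x³ + 7/3x²y - 25/3x² - 3/2y².
  reduce S modulo (f_1, f_2, g_3):
  remainder 8x³ - 25/3x² + 4xy - 3/2y² - 20/3x + y + 7/2 ≠ 0; add g_4 = 8x³ - 25/3x² + 4xy - 3/2y² - 20/3x + y + 7/2 to the basis.

S(f_2,g_3): lcm = xy³. S = -40/9x²y - 2/9xy² - ⅓y³ + 8x² + 7/3xy - y² - 25/3x + 4y.
  reduce S modulo (f_1, f_2, g_3, g_4):
  remainder 8x² + 3xy - 11x + 3y - 3 ≠ 0; add g_5 = 8x² + 3xy - 11x + 3y - 3 to the basis.

The other S-polynomials (S(f_1,g_4), S(f_2,g_4), S(g_3,g_4), S(f_1,g_5), S(f_2,g_5), S(g_3,g_5), S(g_4,g_5)) all reduce to 0 modulo the current basis, so we have a Gröbner basis.
Inter-reduce: drop elements whose leading term is divisible by another's, tail-reduce, and make monic.
Reduced Gröbner basis: {xy² - 11/3xy - ⅓y² - y + 4, y³ + 40/9xy - 31/9y² - 8x - 7/3y + 25/3, x² + ⅜xy - 11/8x + ⅜y - ⅜}.

Buchberger on the second generating set:
h_1 = 4x²y + 18xy² - 66xy - 4y² - 18y + 66, LT = x²y.
h_2 = 40x²y + 20y² - 60, LT = x²y.

S(h_1,h_2): lcm = x²y. S = 9/2xy² - 33/2xy - 3/2y² - 9/2y + 18.
  reduce S modulo (h_1, h_2):
  remainder 9/2xy² - 33/2xy - 3/2y² - 9/2y + 18 ≠ 0; add k_3 = 9/2xy² - 33/2xy - 3/2y² - 9/2y + 18 to the basis.

S(h_1,k_3): lcm = x²y². S = 9/2xy³ + 11/3x²y - 97/6xy² - y³ + xy - 9/2y² - 4x + 33/2y.
  reduce S modulo (h_1, h_2, k_3):
  remainder ½y³ + 20/9xy - 31/18y² - 4x - 7/6y + 25/6 ≠ 0; add k_4 = ½y³ + 20/9xy - 31/18y² - 4x - 7/6y + 25/6 to the basis.

S(h_1,k_4): lcm = x²y³. S = 9/2xy⁴ - 40/9x³y + 31/9x²y² - 33/2xy³ - y⁴ + 8x³ + 7/3x²y - 9/2y³ - 25/3x² + 33/2y².
  reduce S modulo (h_1, h_2, k_3, k_4):
  remainder 8x³ - 25/3x² + 4xy - 3/2y² - 20/3x + y + 7/2 ≠ 0; add k_5 = 8x³ - 25/3x² + 4xy - 3/2y² - 20/3x + y + 7/2 to the basis.

S(k_3,k_4): lcm = xy³. S = -40/9x²y - 2/9xy² - ⅓y³ + 8x² + 7/3xy - y² - 25/3x + 4y.
  reduce S modulo (h_1, h_2, k_3, k_4, k_5):
  remainder 8x² + 3xy - 11x + 3y - 3 ≠ 0; add k_6 = 8x² + 3xy - 11x + 3y - 3 to the basis.

The other S-polynomials (S(h_2,k_3), S(h_2,k_4), S(h_1,k_5), S(h_2,k_5), S(k_3,k_5), S(k_4,k_5), S(h_1,k_6), S(h_2,k_6), S(k_3,k_6), S(k_4,k_6), S(k_5,k_6)) all reduce to 0 modulo the current basis, so we have a Gröbner basis.
Inter-reduce: drop elements whose leading term is divisible by another's, tail-reduce, and make monic.
Reduced Gröbner basis: {xy² - 11/3xy - ⅓y² - y + 4, y³ + 40/9xy - 31/9y² - 8x - 7/3y + 25/3, x² + ⅜xy - 11/8x + ⅜y - ⅜}.

The two bases agree; hence the ideals are identical.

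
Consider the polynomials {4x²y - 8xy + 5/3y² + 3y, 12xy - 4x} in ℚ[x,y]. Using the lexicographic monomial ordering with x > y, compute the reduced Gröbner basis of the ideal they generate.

G = {x² - 2x + 5/4y² + 9/4y, xy - ⅓x, y³ + 22/15y² - ⅗y}

f_1 = 4x²y - 8xy + 5/3y² + 3y, LT = x²y.
f_2 = 12xy - 4x, LT = xy.

S(f_1,f_2): lcm = x²y. S = ⅓x² - 2xy + 5/12y² + ¾y.
  reduce S modulo (f_1, f_2):
  remainder ⅓x² - ⅔x + 5/12y² + ¾y ≠ 0; add g_3 = ⅓x² - ⅔x + 5/12y² + ¾y to the basis.

S(f_1,g_3): lcm = x²y. S = -5/4y³ - 11/6y² + ¾y.
  reduce S modulo (f_1, f_2, g_3):
  remainder -5/4y³ - 11/6y² + ¾y ≠ 0; add g_4 = -5/4y³ - 11/6y² + ¾y to the basis.

The other S-polynomials (S(f_2,g_3), S(f_1,g_4), S(f_2,g_4), S(g_3,g_4)) all reduce to 0 modulo the current basis, so we have a Gröbner basis.
Inter-reduce: drop elements whose leading term is divisible by another's, tail-reduce, and make monic.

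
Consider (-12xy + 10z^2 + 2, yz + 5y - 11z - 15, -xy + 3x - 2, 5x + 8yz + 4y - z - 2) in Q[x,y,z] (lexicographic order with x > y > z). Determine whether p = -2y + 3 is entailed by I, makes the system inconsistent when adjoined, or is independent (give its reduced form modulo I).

Adjoining -2y + 3 makes the ideal the whole ring: the system is inconsistent.

First compute the reduced Gröbner basis of I by Buchberger's algorithm.
f_1 = -12xy + 10z^2 + 2, LT = xy.
f_2 = yz + 5y - 11z - 15, LT = yz.
f_3 = -xy + 3x - 2, LT = xy.
f_4 = 5x + 8yz + 4y - z - 2, LT = x.

S(f_1,f_2): lcm = xyz. S = -5xy + 11xz + 15x - 5/6z^3 - 1/6z.
  reduce S modulo (f_1, f_2, f_3, f_4):
  remainder -288y - 5/6z^3 - 5867/30z^2 + 10513/30z + 4999/6 ≠ 0; add h_5 = -288y - 5/6z^3 - 5867/30z^2 + 10513/30z + 4999/6 to the basis.

S(f_1,f_3): lcm = xy. S = 3x - 5/6z^2 - 13/6.
  reduce S modulo (f_1, f_2, f_3, f_4, h_5):
  remainder -1/16z^3 - 18601/1200z^2 - 10367/400z - 503/48 ≠ 0; add h_6 = -1/16z^3 - 18601/1200z^2 - 10367/400z - 503/48 to the basis.

S(f_2,f_3): lcm = xyz. S = 5xy - 8xz - 15x - 2z.
  reduce S modulo (f_1, f_2, f_3, f_4, h_5, h_6):
  remainder 6764/45z^2 + 1246/5z + 890/9 ≠ 0; add h_7 = 6764/45z^2 + 1246/5z + 890/9 to the basis.

S(f_2,h_6): lcm = yz^3. S = -18226/75yz^2 - 10367/25yz - 503/3y - 11z^3 - 15z^2.
  reduce S modulo (f_1, f_2, f_3, f_4, h_5, h_6, h_7):
  remainder -26611/171z - 26611/171 ≠ 0; add h_8 = -26611/171z - 26611/171 to the basis.

The other S-polynomials (S(f_1,f_4), S(f_2,f_4), S(f_3,f_4), S(f_1,h_5), S(f_2,h_5), S(f_3,h_5), S(f_4,h_5), S(f_1,h_6), S(f_3,h_6), S(f_4,h_6), S(h_5,h_6), S(f_1,h_7), S(f_2,h_7), S(f_3,h_7), S(f_4,h_7), S(h_5,h_7), S(h_6,h_7), S(f_1,h_8), S(f_2,h_8), S(f_3,h_8), S(f_4,h_8), S(h_5,h_8), S(h_6,h_8), S(h_7,h_8)) all reduce to 0 modulo the current basis, so we have a Gröbner basis.
Inter-reduce: drop elements whose leading term is divisible by another's, tail-reduce, and make monic.
Reduced Gröbner basis: {x - 1, y - 1, z + 1}.
Label its elements g_1 = x - 1, g_2 = y - 1, g_3 = z + 1.

Reduce p = -2y + 3 modulo G:
  leading term y: subtract (-2)·g_2 from -2y + 3 → 1
  leading term 1: no divisor's leading term divides it; move 1 to the remainder.
  normal form = 1.
The normal form is nonzero, so p ∉ I. Since p minus its normal form lies in I, I + (p) = I + (r) where r = 1; decide whether this ideal is the whole ring.
Here r = 1 is a nonzero constant, hence a unit: 1 ∈ I + (p), the Gröbner basis of I + (p) is {1}, and the enlarged system has no common solution — adjoining p is inconsistent.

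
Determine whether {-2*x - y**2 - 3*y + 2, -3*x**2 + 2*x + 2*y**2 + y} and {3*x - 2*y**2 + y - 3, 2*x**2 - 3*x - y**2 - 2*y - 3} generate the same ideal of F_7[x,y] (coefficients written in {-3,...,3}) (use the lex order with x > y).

Yes, the ideals are equal.

Two ideals are equal iff their reduced Gröbner bases coincide (the reduced basis is unique for a fixed ordering).
Buchberger on the first generating set:
f_1 = -2*x - y**2 - 3*y + 2, LT = x.
f_2 = -3*x**2 + 2*x + 2*y**2 + y, LT = x**2.

S(f_1,f_2): lcm = x**2. S = -3*x*y**2 - 2*x*y + 2*x + 3*y**2 - 2*y.
  leading term x*y**2: subtract (-2*y**2)·f_1 from -3*x*y**2 - 2*x*y + 2*x + 3*y**2 - 2*y → -2*x*y + 2*x - 2*y**4 + y**3 - 2*y
  leading term x*y: subtract (y)·f_1 from -2*x*y + 2*x - 2*y**4 + y**3 - 2*y → 2*x - 2*y**4 + 2*y**3 + 3*y**2 + 3*y
  leading term x: subtract (-1)·f_1 from 2*x - 2*y**4 + 2*y**3 + 3*y**2 + 3*y → -2*y**4 + 2*y**3 + 2*y**2 + 2
  leading term y**4: no divisor's leading term divides it; move -2*y**4 to the remainder.
  leading term y**3: no divisor's leading term divides it; move 2*y**3 to the remainder.
  leading term y**2: no divisor's leading term divides it; move 2*y**2 to the remainder.
  leading term 1: no divisor's leading term divides it; move 2 to the remainder.
  remainder -2*y**4 + 2*y**3 + 2*y**2 + 2 ≠ 0; add g_3 = -2*y**4 + 2*y**3 + 2*y**2 + 2 to the basis.

The other S-polynomials (S(f_1,g_3), S(f_2,g_3)) all reduce to 0 modulo the current basis, so we have a Gröbner basis.
Inter-reduce: drop elements whose leading term is divisible by another's, tail-reduce, and make monic.
Reduced Gröbner basis: {x - 3*y**2 - 2*y - 1, y**4 - y**3 - y**2 - 1}.

Buchberger on the second generating set:
h_1 = 3*x - 2*y**2 + y - 3, LT = x.
h_2 = 2*x**2 - 3*x - y**2 - 2*y - 3, LT = x**2.

S(h_1,h_2): lcm = x**2. S = -3*x*y**2 - 2*x*y - 3*x - 3*y**2 + y - 2.
  leading term x*y**2: subtract (-y**2)·h_1 from -3*x*y**2 - 2*x*y - 3*x - 3*y**2 + y - 2 → -2*x*y - 3*x - 2*y**4 + y**3 + y**2 + y - 2
  leading term x*y: subtract (-3*y)·h_1 from -2*x*y - 3*x - 2*y**4 + y**3 + y**2 + y - 2 → -3*x - 2*y**4 + 2*y**3 - 3*y**2 - y - 2
  leading term x: subtract (-1)·h_1 from -3*x - 2*y**4 + 2*y**3 - 3*y**2 - y - 2 → -2*y**4 + 2*y**3 + 2*y**2 + 2
  leading term y**4: no divisor's leading term divides it; move -2*y**4 to the remainder.
  leading term y**3: no divisor's leading term divides it; move 2*y**3 to the remainder.
  leading term y**2: no divisor's leading term divides it; move 2*y**2 to the remainder.
  leading term 1: no divisor's leading term divides it; move 2 to the remainder.
  remainder -2*y**4 + 2*y**3 + 2*y**2 + 2 ≠ 0; add k_3 = -2*y**4 + 2*y**3 + 2*y**2 + 2 to the basis.

The other S-polynomials (S(h_1,k_3), S(h_2,k_3)) all reduce to 0 modulo the current basis, so we have a Gröbner basis.
Inter-reduce: drop elements whose leading term is divisible by another's, tail-reduce, and make monic.
Reduced Gröbner basis: {x - 3*y**2 - 2*y - 1, y**4 - y**3 - y**2 - 1}.

The two bases agree; hence the ideals are identical.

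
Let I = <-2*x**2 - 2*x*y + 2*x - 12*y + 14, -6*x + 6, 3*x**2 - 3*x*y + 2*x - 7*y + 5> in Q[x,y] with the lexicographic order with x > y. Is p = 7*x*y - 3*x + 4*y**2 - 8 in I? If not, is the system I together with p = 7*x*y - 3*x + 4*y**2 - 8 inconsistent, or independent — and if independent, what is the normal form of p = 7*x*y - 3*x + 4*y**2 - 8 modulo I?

7*x*y - 3*x + 4*y**2 - 8 lies in I (it reduces to 0).

First compute the reduced Gröbner basis of I by Buchberger's algorithm.
f_1 = -2*x**2 - 2*x*y + 2*x - 12*y + 14, LT = x**2.
f_2 = -6*x + 6, LT = x.
f_3 = 3*x**2 - 3*x*y + 2*x - 7*y + 5, LT = x**2.

S(f_1,f_2): lcm = x**2. S = x*y + 6*y - 7.
  reduce S modulo (f_1, f_2, f_3):
  remainder 7*y - 7 ≠ 0; add h_4 = 7*y - 7 to the basis.

The other S-polynomials (S(f_1,f_3), S(f_2,f_3), S(f_1,h_4), S(f_2,h_4), S(f_3,h_4)) all reduce to 0 modulo the current basis, so we have a Gröbner basis.
Inter-reduce: drop elements whose leading term is divisible by another's, tail-reduce, and make monic.
Reduced Gröbner basis: {x - 1, y - 1}.
Label its elements g_1 = x - 1, g_2 = y - 1.

Reduce p = 7*x*y - 3*x + 4*y**2 - 8 modulo G:
  leading term x*y: subtract (7*y)·g_1 from 7*x*y - 3*x + 4*y**2 - 8 → -3*x + 4*y**2 + 7*y - 8
  leading term x: subtract (-3)·g_1 from -3*x + 4*y**2 + 7*y - 8 → 4*y**2 + 7*y - 11
  leading term y**2: subtract (4*y)·g_2 from 4*y**2 + 7*y - 11 → 11*y - 11
  leading term y: subtract (11)·g_2 from 11*y - 11 → 0
  normal form = 0.
Since the normal form is 0, p ∈ I.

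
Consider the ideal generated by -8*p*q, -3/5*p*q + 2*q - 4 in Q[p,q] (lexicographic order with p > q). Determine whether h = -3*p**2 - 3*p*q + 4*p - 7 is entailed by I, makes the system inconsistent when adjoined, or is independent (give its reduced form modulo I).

Adjoining -3*p**2 - 3*p*q + 4*p - 7 makes the ideal the whole ring: the system is inconsistent.

First compute the reduced Gröbner basis of I by Buchberger's algorithm.
f_1 = -8*p*q, LT = p*q.
f_2 = -3/5*p*q + 2*q - 4, LT = p*q.

S(f_1,f_2): lcm = p*q. S = 10/3*q - 20/3.
  leading term q: no divisor's leading term divides it; move 10/3*q to the remainder.
  leading term 1: no divisor's leading term divides it; move -20/3 to the remainder.
  remainder 10/3*q - 20/3 ≠ 0; add k_3 = 10/3*q - 20/3 to the basis.

S(f_1,k_3): lcm = p*q. S = 2*p.
  leading term p: no divisor's leading term divides it; move 2*p to the remainder.
  remainder 2*p ≠ 0; add k_4 = 2*p to the basis.

The other S-polynomials (S(f_2,k_3), S(f_1,k_4), S(f_2,k_4), S(k_3,k_4)) all reduce to 0 modulo the current basis, so we have a Gröbner basis.
Inter-reduce: drop elements whose leading term is divisible by another's, tail-reduce, and make monic.
Reduced Gröbner basis: {p, q - 2}.
Label its elements g_1 = p, g_2 = q - 2.

Reduce h = -3*p**2 - 3*p*q + 4*p - 7 modulo G:
  leading term p**2: subtract (-3*p)·g_1 from -3*p**2 - 3*p*q + 4*p - 7 → -3*p*q + 4*p - 7
  leading term p*q: subtract (-3*q)·g_1 from -3*p*q + 4*p - 7 → 4*p - 7
  leading term p: subtract (4)·g_1 from 4*p - 7 → -7
  leading term 1: no divisor's leading term divides it; move -7 to the remainder.
  normal form = -7.
The normal form is nonzero, so h ∉ I. Since h minus its normal form lies in I, I + (h) = I + (r) where r = -7; decide whether this ideal is the whole ring.
Here r = -7 is a nonzero constant, hence a unit: 1 ∈ I + (h), the Gröbner basis of I + (h) is {1}, and the enlarged system has no common solution — adjoining h is inconsistent.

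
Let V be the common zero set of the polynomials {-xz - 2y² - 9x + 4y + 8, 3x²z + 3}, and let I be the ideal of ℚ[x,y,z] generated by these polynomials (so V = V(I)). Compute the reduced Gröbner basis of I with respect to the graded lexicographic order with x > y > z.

f_1 = -xz - 2y² - 9x + 4y + 8, LT = xz.
f_2 = 3x²z + 3, LT = x²z.

S(f_1,f_2): lcm = x²z. S = 2xy² + 9x² - 4xy - 8x - 1.
  reduce S modulo (f_1, f_2):
  remainder 2xy² + 9x² - 4xy - 8x - 1 ≠ 0; add g_3 = 2xy² + 9x² - 4xy - 8x - 1 to the basis.

S(f_1,g_3): lcm = xy²z. S = 2y⁴ - 9/2x²z + 9xy² + 2xyz - 4y³ + 4xz - 8y² + ½z.
  reduce S modulo (f_1, f_2, g_3):
  remainder 2y⁴ - 8y³ - 81/2x² - 8y² + 32y + ½z + 41 ≠ 0; add g_4 = 2y⁴ - 8y³ - 81/2x² - 8y² + 32y + ½z + 41 to the basis.

The other S-polynomials (S(f_2,g_3), S(f_1,g_4), S(f_2,g_4), S(g_3,g_4)) all reduce to 0 modulo the current basis, so we have a Gröbner basis.
Inter-reduce: drop elements whose leading term is divisible by another's, tail-reduce, and make monic.

G = {y⁴ - 4y³ - 81/4x² - 4y² + 16y + ¼z + 41/2, xy² + 9/2x² - 2xy - 4x - ½, xz + 2y² + 9x - 4y - 8}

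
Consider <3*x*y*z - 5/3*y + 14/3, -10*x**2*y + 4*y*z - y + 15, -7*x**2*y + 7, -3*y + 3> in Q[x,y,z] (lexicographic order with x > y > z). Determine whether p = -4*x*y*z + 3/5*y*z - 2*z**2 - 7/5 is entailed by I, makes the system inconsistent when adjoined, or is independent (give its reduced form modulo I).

First compute the reduced Gröbner basis of I by Buchberger's algorithm.
f_1 = 3*x*y*z - 5/3*y + 14/3, LT = x*y*z.
f_2 = -10*x**2*y + 4*y*z - y + 15, LT = x**2*y.
f_3 = -7*x**2*y + 7, LT = x**2*y.
f_4 = -3*y + 3, LT = y.

S(f_1,f_2): lcm = x**2*y*z. S = -5/9*x*y + 14/9*x + 2/5*y*z**2 - 1/10*y*z + 3/2*z.
  leading term x*y: subtract (5/27*x)·f_4 from -5/9*x*y + 14/9*x + 2/5*y*z**2 - 1/10*y*z + 3/2*z → x + 2/5*y*z**2 - 1/10*y*z + 3/2*z
  leading term x: no divisor's leading term divides it; move x to the remainder.
  leading term y*z**2: subtract (-2/15*z**2)·f_4 from 2/5*y*z**2 - 1/10*y*z + 3/2*z → -1/10*y*z + 2/5*z**2 + 3/2*z
  leading term y*z: subtract (1/30*z)·f_4 from -1/10*y*z + 2/5*z**2 + 3/2*z → 2/5*z**2 + 7/5*z
  leading term z**2: no divisor's leading term divides it; move 2/5*z**2 to the remainder.
  leading term z: no divisor's leading term divides it; move 7/5*z to the remainder.
  remainder x + 2/5*z**2 + 7/5*z ≠ 0; add h_5 = x + 2/5*z**2 + 7/5*z to the basis.

S(f_1,f_3): lcm = x**2*y*z. S = -5/9*x*y + 14/9*x + z.
  leading term x*y: subtract (5/27*x)·f_4 from -5/9*x*y + 14/9*x + z → x + z
  leading term x: subtract (1)·h_5 from x + z → -2/5*z**2 - 2/5*z
  leading term z**2: no divisor's leading term divides it; move -2/5*z**2 to the remainder.
  leading term z: no divisor's leading term divides it; move -2/5*z to the remainder.
  remainder -2/5*z**2 - 2/5*z ≠ 0; add h_6 = -2/5*z**2 - 2/5*z to the basis.

S(f_1,f_4): lcm = x*y*z. S = x*z - 5/9*y + 14/9.
  leading term x*z: subtract (z)·h_5 from x*z - 5/9*y + 14/9 → -5/9*y - 2/5*z**3 - 7/5*z**2 + 14/9
  leading term y: subtract (5/27)·f_4 from -5/9*y - 2/5*z**3 - 7/5*z**2 + 14/9 → -2/5*z**3 - 7/5*z**2 + 1
  leading term z**3: subtract (z)·h_6 from -2/5*z**3 - 7/5*z**2 + 1 → -z**2 + 1
  leading term z**2: subtract (5/2)·h_6 from -z**2 + 1 → z + 1
  leading term z: no divisor's leading term divides it; move z to the remainder.
  leading term 1: no divisor's leading term divides it; move 1 to the remainder.
  remainder z + 1 ≠ 0; add h_7 = z + 1 to the basis.

The other S-polynomials (S(f_2,f_3), S(f_2,f_4), S(f_3,f_4), S(f_1,h_5), S(f_2,h_5), S(f_3,h_5), S(f_4,h_5), S(f_1,h_6), S(f_2,h_6), S(f_3,h_6), S(f_4,h_6), S(h_5,h_6), S(f_1,h_7), S(f_2,h_7), S(f_3,h_7), S(f_4,h_7), S(h_5,h_7), S(h_6,h_7)) all reduce to 0 modulo the current basis, so we have a Gröbner basis.
Inter-reduce: drop elements whose leading term is divisible by another's, tail-reduce, and make monic.
Reduced Gröbner basis: {x - 1, y - 1, z + 1}.
Label its elements g_1 = x - 1, g_2 = y - 1, g_3 = z + 1.

Reduce p = -4*x*y*z + 3/5*y*z - 2*z**2 - 7/5 modulo G:
  leading term x*y*z: subtract (-4*y*z)·g_1 from -4*x*y*z + 3/5*y*z - 2*z**2 - 7/5 → -17/5*y*z - 2*z**2 - 7/5
  leading term y*z: subtract (-17/5*z)·g_2 from -17/5*y*z - 2*z**2 - 7/5 → -2*z**2 - 17/5*z - 7/5
  leading term z**2: subtract (-2*z)·g_3 from -2*z**2 - 17/5*z - 7/5 → -7/5*z - 7/5
  leading term z: subtract (-7/5)·g_3 from -7/5*z - 7/5 → 0
  normal form = 0.
Since the normal form is 0, p ∈ I.

The remainder on division by a Gröbner basis is unique — it is the normal form.

-4*x*y*z + 3/5*y*z - 2*z**2 - 7/5 lies in I (it reduces to 0).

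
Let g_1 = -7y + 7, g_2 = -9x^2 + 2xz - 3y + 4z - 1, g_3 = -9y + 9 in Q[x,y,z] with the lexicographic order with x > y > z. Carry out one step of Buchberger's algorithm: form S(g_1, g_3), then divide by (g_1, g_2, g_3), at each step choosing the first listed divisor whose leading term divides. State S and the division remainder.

lcm(LM(g_1), LM(g_3)) = y.
S = (lcm/LT(g_1))·g_1 − (lcm/LT(g_3))·g_3 = 0.
Reduce S modulo (g_1, g_2, g_3) in that order:
The remainder is 0, so this S-polynomial contributes no new basis element.

S(g_1, g_3) = 0; remainder on division = 0.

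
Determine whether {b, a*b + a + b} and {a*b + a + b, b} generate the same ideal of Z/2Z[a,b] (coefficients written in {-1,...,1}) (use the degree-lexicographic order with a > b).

Yes, the ideals are equal.

For a fixed monomial order, each ideal has a unique reduced Gröbner basis; comparing bases decides equality.
Buchberger on the first generating set:
f_1 = b, LT = b.
f_2 = a*b + a + b, LT = a*b.

S(f_1,f_2): lcm = a*b. S = a + b.
  leading term a: no divisor's leading term divides it; move a to the remainder.
  leading term b: subtract (1)·f_1 from b → 0
  remainder a ≠ 0; add g_3 = a to the basis.

The other S-polynomials (S(f_1,g_3), S(f_2,g_3)) all reduce to 0 modulo the current basis, so we have a Gröbner basis.
Inter-reduce: drop elements whose leading term is divisible by another's, tail-reduce, and make monic.
Reduced Gröbner basis: {a, b}.

Buchberger on the second generating set:
h_1 = a*b + a + b, LT = a*b.
h_2 = b, LT = b.

S(h_1,h_2): lcm = a*b. S = a + b.
  leading term a: no divisor's leading term divides it; move a to the remainder.
  leading term b: subtract (1)·h_2 from b → 0
  remainder a ≠ 0; add k_3 = a to the basis.

The other S-polynomials (S(h_1,k_3), S(h_2,k_3)) all reduce to 0 modulo the current basis, so we have a Gröbner basis.
Inter-reduce: drop elements whose leading term is divisible by another's, tail-reduce, and make monic.
Reduced Gröbner basis: {a, b}.

Same reduced basis, so the two generating sets span the same ideal.
The same test decides containment: I ⊆ J iff every generator of I reduces to 0 modulo a Gröbner basis of J.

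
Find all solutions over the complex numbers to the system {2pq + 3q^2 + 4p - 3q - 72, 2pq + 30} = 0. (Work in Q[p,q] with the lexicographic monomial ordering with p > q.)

Compute a lex Gröbner basis by Buchberger's algorithm.
f_1 = 2pq + 4p + 3q^2 - 3q - 72, LT = pq.
f_2 = 2pq + 30, LT = pq.

S(f_1,f_2): lcm = pq. S = 2p + 3/2q^2 - 3/2q - 51.
  leading term p: no divisor's leading term divides it; move 2p to the remainder.
  leading term q^2: no divisor's leading term divides it; move 3/2q^2 to the remainder.
  leading term q: no divisor's leading term divides it; move -3/2q to the remainder.
  leading term 1: no divisor's leading term divides it; move -51 to the remainder.
  remainder 2p + 3/2q^2 - 3/2q - 51 ≠ 0; add h_3 = 2p + 3/2q^2 - 3/2q - 51 to the basis.

S(f_1,h_3): lcm = pq. S = 2p - 3/4q^3 + 9/4q^2 + 24q - 36.
  leading term p: subtract (1)·h_3 from 2p - 3/4q^3 + 9/4q^2 + 24q - 36 → -3/4q^3 + 3/4q^2 + 51/2q + 15
  leading term q^3: no divisor's leading term divides it; move -3/4q^3 to the remainder.
  leading term q^2: no divisor's leading term divides it; move 3/4q^2 to the remainder.
  leading term q: no divisor's leading term divides it; move 51/2q to the remainder.
  leading term 1: no divisor's leading term divides it; move 15 to the remainder.
  remainder -3/4q^3 + 3/4q^2 + 51/2q + 15 ≠ 0; add h_4 = -3/4q^3 + 3/4q^2 + 51/2q + 15 to the basis.

The other S-polynomials (S(f_2,h_3), S(f_1,h_4), S(f_2,h_4), S(h_3,h_4)) all reduce to 0 modulo the current basis, so we have a Gröbner basis.
Inter-reduce: drop elements whose leading term is divisible by another's, tail-reduce, and make monic.
Reduced Gröbner basis: {p + 3/4q^2 - 3/4q - 51/2, q^3 - q^2 - 34q - 20}.

Elimination: the polynomial q^3 - q^2 - 34q - 20 lies in the elimination ideal for q, so q ∈ {-5, 3 + sqrt(13), 3 - sqrt(13)}. For each such q, the remaining basis elements (now univariate) give the rest of the solution.
  q = -5: the earlier basis element becomes p - 3 = 0, giving p = 3 — point (3, -5).
  q = 3 + sqrt(13): the earlier basis element becomes p - 45/4 + 15*sqrt(13)/4 = 0, giving p = 45/4 - 15*sqrt(13)/4 — point (45/4 - 15*sqrt(13)/4, 3 + sqrt(13)).
  q = 3 - sqrt(13): the earlier basis element becomes p - 15*sqrt(13)/4 - 45/4 = 0, giving p = 45/4 + 15*sqrt(13)/4 — point (45/4 + 15*sqrt(13)/4, 3 - sqrt(13)).
Check: every point annihilates each of the original generators.

{(3, -5), (45/4 - 15*sqrt(13)/4, 3 + sqrt(13)), (45/4 + 15*sqrt(13)/4, 3 - sqrt(13))}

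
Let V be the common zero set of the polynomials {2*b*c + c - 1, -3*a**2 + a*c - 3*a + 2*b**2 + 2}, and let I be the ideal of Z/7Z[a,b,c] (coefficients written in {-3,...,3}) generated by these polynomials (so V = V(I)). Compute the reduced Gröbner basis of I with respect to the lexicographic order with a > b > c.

G = {a**2 + 2*a*c + a - 3*b**2 - 3, b*c - 3*c + 3}

f_1 = 2*b*c + c - 1, LT = b*c.
f_2 = -3*a**2 + a*c - 3*a + 2*b**2 + 2, LT = a**2.

The S-polynomials (S(f_1,f_2)) all reduce to 0 modulo the current basis, so we have a Gröbner basis.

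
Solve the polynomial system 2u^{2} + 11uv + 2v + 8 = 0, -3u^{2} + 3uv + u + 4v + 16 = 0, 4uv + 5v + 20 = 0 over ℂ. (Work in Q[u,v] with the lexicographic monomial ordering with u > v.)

{(0, -4)}

Compute a lex Gröbner basis by Buchberger's algorithm.
f_1 = 2u^{2} + 11uv + 2v + 8, LT = u^{2}.
f_2 = -3u^{2} + 3uv + u + 4v + 16, LT = u^{2}.
f_3 = 4uv + 5v + 20, LT = uv.

S(f_1,f_2): lcm = u^{2}. S = \tfrac{13}{2}uv + \tfrac{1}{3}u + \tfrac{7}{3}v + \tfrac{28}{3}.
  leading term uv: subtract (\tfrac{13}{8})·f_3 from \tfrac{13}{2}uv + \tfrac{1}{3}u + \tfrac{7}{3}v + \tfrac{28}{3} → \tfrac{1}{3}u - \tfrac{139}{24}v - \tfrac{139}{6}
  leading term u: no divisor's leading term divides it; move \tfrac{1}{3}u to the remainder.
  leading term v: no divisor's leading term divides it; move -\tfrac{139}{24}v to the remainder.
  leading term 1: no divisor's leading term divides it; move -\tfrac{139}{6} to the remainder.
  remainder \tfrac{1}{3}u - \tfrac{139}{24}v - \tfrac{139}{6} ≠ 0; add h_4 = \tfrac{1}{3}u - \tfrac{139}{24}v - \tfrac{139}{6} to the basis.

S(f_1,f_3): lcm = u^{2}v. S = \tfrac{11}{2}uv^{2} - \tfrac{5}{4}uv - 5u + v^{2} + 4v.
  leading term uv^{2}: subtract (\tfrac{11}{8}v)·f_3 from \tfrac{11}{2}uv^{2} - \tfrac{5}{4}uv - 5u + v^{2} + 4v → -\tfrac{5}{4}uv - 5u - \tfrac{47}{8}v^{2} - \tfrac{47}{2}v
  leading term uv: subtract (-\tfrac{5}{16})·f_3 from -\tfrac{5}{4}uv - 5u - \tfrac{47}{8}v^{2} - \tfrac{47}{2}v → -5u - \tfrac{47}{8}v^{2} - \tfrac{351}{16}v + \tfrac{25}{4}
  leading term u: subtract (-15)·h_4 from -5u - \tfrac{47}{8}v^{2} - \tfrac{351}{16}v + \tfrac{25}{4} → -\tfrac{47}{8}v^{2} - \tfrac{1741}{16}v - \tfrac{1365}{4}
  leading term v^{2}: no divisor's leading term divides it; move -\tfrac{47}{8}v^{2} to the remainder.
  leading term v: no divisor's leading term divides it; move -\tfrac{1741}{16}v to the remainder.
  leading term 1: no divisor's leading term divides it; move -\tfrac{1365}{4} to the remainder.
  remainder -\tfrac{47}{8}v^{2} - \tfrac{1741}{16}v - \tfrac{1365}{4} ≠ 0; add h_5 = -\tfrac{47}{8}v^{2} - \tfrac{1741}{16}v - \tfrac{1365}{4} to the basis.

S(f_2,f_3): lcm = u^{2}v. S = -uv^{2} - \tfrac{19}{12}uv - 5u - \tfrac{4}{3}v^{2} - \tfrac{16}{3}v.
  leading term uv^{2}: subtract (-\tfrac{1}{4}v)·f_3 from -uv^{2} - \tfrac{19}{12}uv - 5u - \tfrac{4}{3}v^{2} - \tfrac{16}{3}v → -\tfrac{19}{12}uv - 5u - \tfrac{1}{12}v^{2} - \tfrac{1}{3}v
  leading term uv: subtract (-\tfrac{19}{48})·f_3 from -\tfrac{19}{12}uv - 5u - \tfrac{1}{12}v^{2} - \tfrac{1}{3}v → -5u - \tfrac{1}{12}v^{2} + \tfrac{79}{48}v + \tfrac{95}{12}
  leading term u: subtract (-15)·h_4 from -5u - \tfrac{1}{12}v^{2} + \tfrac{79}{48}v + \tfrac{95}{12} → -\tfrac{1}{12}v^{2} - \tfrac{4091}{48}v - \tfrac{4075}{12}
  leading term v^{2}: subtract (\tfrac{2}{141})·h_5 from -\tfrac{1}{12}v^{2} - \tfrac{4091}{48}v - \tfrac{4075}{12} → -\tfrac{188795}{2256}v - \tfrac{188795}{564}
  leading term v: no divisor's leading term divides it; move -\tfrac{188795}{2256}v to the remainder.
  leading term 1: no divisor's leading term divides it; move -\tfrac{188795}{564} to the remainder.
  remainder -\tfrac{188795}{2256}v - \tfrac{188795}{564} ≠ 0; add h_6 = -\tfrac{188795}{2256}v - \tfrac{188795}{564} to the basis.

The other S-polynomials (S(f_1,h_4), S(f_2,h_4), S(f_3,h_4), S(f_1,h_5), S(f_2,h_5), S(f_3,h_5), S(h_4,h_5), S(f_1,h_6), S(f_2,h_6), S(f_3,h_6), S(h_4,h_6), S(h_5,h_6)) all reduce to 0 modulo the current basis, so we have a Gröbner basis.
Inter-reduce: drop elements whose leading term is divisible by another's, tail-reduce, and make monic.
Reduced Gröbner basis: {u, v + 4}.

A lex Gröbner basis eliminates variables successively. Here v + 4 depends only on v, with roots {-4}; lifting each root through the earlier basis elements recovers the full solutions.
  v = -4: the earlier basis element becomes u = 0, giving u = 0 — point (0, -4).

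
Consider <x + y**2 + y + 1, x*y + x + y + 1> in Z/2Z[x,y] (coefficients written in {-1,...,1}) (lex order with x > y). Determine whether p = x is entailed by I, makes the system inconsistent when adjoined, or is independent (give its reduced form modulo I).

First compute the reduced Gröbner basis of I by Buchberger's algorithm.
f_1 = x + y**2 + y + 1, LT = x.
f_2 = x*y + x + y + 1, LT = x*y.

S(f_1,f_2): lcm = x*y. S = x + y**3 + y**2 + 1.
  leading term x: subtract (1)·f_1 from x + y**3 + y**2 + 1 → y**3 + y
  leading term y**3: no divisor's leading term divides it; move y**3 to the remainder.
  leading term y: no divisor's leading term divides it; move y to the remainder.
  remainder y**3 + y ≠ 0; add h_3 = y**3 + y to the basis.

The other S-polynomials (S(f_1,h_3), S(f_2,h_3)) all reduce to 0 modulo the current basis, so we have a Gröbner basis.
Inter-reduce: drop elements whose leading term is divisible by another's, tail-reduce, and make monic.
Reduced Gröbner basis: {x + y**2 + y + 1, y**3 + y}.
Label its elements g_1 = x + y**2 + y + 1, g_2 = y**3 + y.

Reduce p = x modulo G:
  leading term x: subtract (1)·g_1 from x → y**2 + y + 1
  leading term y**2: no divisor's leading term divides it; move y**2 to the remainder.
  leading term y: no divisor's leading term divides it; move y to the remainder.
  leading term 1: no divisor's leading term divides it; move 1 to the remainder.
  normal form = y**2 + y + 1.
The normal form is nonzero, so p ∉ I. Since p minus its normal form lies in I, I + (p) = I + (r) where r = y**2 + y + 1; decide whether this ideal is the whole ring.
Run Buchberger on G together with r (pairs among the g_i already reduce to 0 since G is a Gröbner basis):
g_1 = x + y**2 + y + 1, LT = x.
g_2 = y**3 + y, LT = y**3.
r = y**2 + y + 1, LT = y**2.

S(g_2,r): lcm = y**3. S = y**2.
  leading term y**2: subtract (1)·r from y**2 → y + 1
  leading term y: no divisor's leading term divides it; move y to the remainder.
  leading term 1: no divisor's leading term divides it; move 1 to the remainder.
  remainder y + 1 ≠ 0; add m_4 = y + 1 to the basis.

S(g_2,m_4): lcm = y**3. S = y**2 + y.
  leading term y**2: subtract (1)·r from y**2 + y → 1
  leading term 1: no divisor's leading term divides it; move 1 to the remainder.
  remainder 1 ≠ 0; add m_5 = 1 to the basis.

The other S-polynomials (S(g_1,g_2), S(g_1,r), S(g_1,m_4), S(r,m_4), S(g_1,m_5), S(g_2,m_5), S(r,m_5), S(m_4,m_5)) all reduce to 0 modulo the current basis, so we have a Gröbner basis.
Inter-reduce: drop elements whose leading term is divisible by another's, tail-reduce, and make monic.
Reduced Gröbner basis: {1}.
The reduced Gröbner basis of I + (p) is {1}: the ideal is the whole ring, so the enlarged system has no common solution — adjoining p is inconsistent.

Adjoining x makes the ideal the whole ring: the system is inconsistent.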